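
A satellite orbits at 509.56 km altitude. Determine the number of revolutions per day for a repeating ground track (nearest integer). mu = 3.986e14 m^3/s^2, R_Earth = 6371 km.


r = 6.88056e+06 m
T = 2*pi*sqrt(r^3/mu) = 5679.9812 s = 94.6664 min
revs/day = 1440 / 94.6664 = 15.2113
Rounded: 15 revolutions per day

15 revolutions per day


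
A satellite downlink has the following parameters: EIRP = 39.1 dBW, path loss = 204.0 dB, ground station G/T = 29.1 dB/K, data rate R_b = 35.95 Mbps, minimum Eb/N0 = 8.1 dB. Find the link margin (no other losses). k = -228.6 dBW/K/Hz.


C/N0 = EIRP - FSPL + G/T - k = 39.1 - 204.0 + 29.1 - (-228.6)
C/N0 = 92.8000 dB-Hz
R_b = 35.95 Mbps = 3.595e+07 bps -> 10*log10(R_b) = 75.5570 dB-Hz
Eb/N0 = C/N0 - 10*log10(R_b) = 92.8000 - 75.5570 = 17.2430 dB
Margin = Eb/N0 - Eb/N0_req = 17.2430 - 8.1 = 9.1430 dB (link closes)

9.1430 dB


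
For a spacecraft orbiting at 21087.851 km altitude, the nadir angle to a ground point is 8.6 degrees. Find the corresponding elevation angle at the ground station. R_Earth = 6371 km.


r = R_E + alt = 27458.8510 km
Law of sines in the satellite / Earth-center / ground-point triangle:
  sin(nadir)/R_E = sin(90 + el)/r  =>  cos(el) = (r/R_E)*sin(nadir)
cos(el) = (27458.8510 / 6371.0000) * sin(8.6 deg) = 0.6444936
el = arccos(0.6444936) = 49.8723 deg
(Earth-central angle = 90 - nadir - el = 31.5277 deg)

49.8723 degrees


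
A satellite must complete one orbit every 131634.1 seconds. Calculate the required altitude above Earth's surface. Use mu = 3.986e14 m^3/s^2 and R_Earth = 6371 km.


T = 131634.1 s
r = (mu*T^2/(4*pi^2))^(1/3) = (3.986e14 * 131634.1^2 / (4*pi^2))^(1/3)
r = 5.5929138e+07 m = 55929.1379 km
alt = r - R_E = 55929.1379 - 6371 = 49558.1379 km

49558.1379 km


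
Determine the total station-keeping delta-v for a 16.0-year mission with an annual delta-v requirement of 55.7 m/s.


dV = rate * years = 55.7 * 16.0
dV = 891.2000 m/s

891.2000 m/s


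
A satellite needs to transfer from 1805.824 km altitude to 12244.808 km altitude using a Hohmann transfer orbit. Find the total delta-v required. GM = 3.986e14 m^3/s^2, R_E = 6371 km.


r1 = 8176.8240 km = 8.176824e+06 m
r2 = 18615.8080 km = 1.8615808e+07 m
dv1 = sqrt(mu/r1)*(sqrt(2*r2/(r1+r2)) - 1) = 1248.5255 m/s
dv2 = sqrt(mu/r2)*(1 - sqrt(2*r1/(r1+r2))) = 1012.1420 m/s
total dv = |dv1| + |dv2| = 1248.5255 + 1012.1420 = 2260.6675 m/s = 2.2607 km/s

2.2607 km/s


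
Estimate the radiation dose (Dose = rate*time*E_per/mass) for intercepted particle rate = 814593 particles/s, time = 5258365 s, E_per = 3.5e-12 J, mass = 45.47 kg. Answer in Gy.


Total energy deposited = rate * time * E_per
  = 814593 * 5258365 * 3.5e-12 = 14.9920 J
Dose = E_total / mass = 14.9920 / 45.47
Dose = 0.3297118 Gy

0.3297 Gy


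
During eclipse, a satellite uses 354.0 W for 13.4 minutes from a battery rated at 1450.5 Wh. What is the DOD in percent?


E_used = P * t / 60 = 354.0 * 13.4 / 60 = 79.0600 Wh
DOD = E_used / E_total * 100 = 79.0600 / 1450.5 * 100
DOD = 5.4505 %

5.4505 %


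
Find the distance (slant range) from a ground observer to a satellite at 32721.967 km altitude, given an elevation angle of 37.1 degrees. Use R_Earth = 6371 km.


h = 32721.967 km, el = 37.1 deg
d = -R_E*sin(el) + sqrt((R_E*sin(el))^2 + 2*R_E*h + h^2)
d = -6371.0000*sin(0.6475172) + sqrt((6371.0000*0.603208)^2 + 2*6371.0000*32721.967 + 32721.967^2)
d = 34918.2747 km

34918.2747 km


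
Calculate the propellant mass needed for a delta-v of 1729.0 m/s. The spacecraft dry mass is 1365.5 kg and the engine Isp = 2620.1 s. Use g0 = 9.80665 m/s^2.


ve = Isp * g0 = 2620.1 * 9.80665 = 25694.403665 m/s
mass ratio = exp(dv/ve) = exp(1729.0/25694.403665) = 1.06960660
m_prop = m_dry * (mr - 1) = 1365.5 * (1.06960660 - 1)
m_prop = 95.0478 kg

95.0478 kg


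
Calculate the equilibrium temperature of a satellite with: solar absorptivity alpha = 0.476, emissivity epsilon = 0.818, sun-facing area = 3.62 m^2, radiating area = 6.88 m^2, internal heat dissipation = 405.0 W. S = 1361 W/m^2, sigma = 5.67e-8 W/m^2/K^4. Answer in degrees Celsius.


Numerator = alpha*S*A_sun + Q_int = 0.476*1361*3.62 + 405.0 = 2750.1663 W
Denominator = eps*sigma*A_rad = 0.818*5.67e-8*6.88 = 3.1909853e-07 W/K^4
T^4 = 8.6185491e+09 K^4
T = 304.6902 K = 31.5402 C

31.5402 degrees Celsius


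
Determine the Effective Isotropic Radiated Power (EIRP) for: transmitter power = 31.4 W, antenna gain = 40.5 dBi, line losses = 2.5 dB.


Pt = 31.4 W = 14.9693 dBW
EIRP = Pt_dBW + Gt - losses = 14.9693 + 40.5 - 2.5 = 52.9693 dBW

52.9693 dBW


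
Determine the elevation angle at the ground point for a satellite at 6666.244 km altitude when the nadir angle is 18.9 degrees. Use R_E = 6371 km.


r = R_E + alt = 13037.2440 km
Law of sines in the satellite / Earth-center / ground-point triangle:
  sin(nadir)/R_E = sin(90 + el)/r  =>  cos(el) = (r/R_E)*sin(nadir)
cos(el) = (13037.2440 / 6371.0000) * sin(18.9 deg) = 0.6628458
el = arccos(0.6628458) = 48.4827 deg
(Earth-central angle = 90 - nadir - el = 22.6173 deg)

48.4827 degrees


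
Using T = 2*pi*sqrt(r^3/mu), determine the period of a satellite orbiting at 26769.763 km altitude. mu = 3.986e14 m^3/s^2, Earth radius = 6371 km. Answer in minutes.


r = 33140.7630 km = 3.3140763e+07 m
T = 2*pi*sqrt(r^3/mu) = 2*pi*sqrt(3.6398837e+22 / 3.986e14)
T = 60041.9759 s = 1000.6996 min

1000.6996 minutes


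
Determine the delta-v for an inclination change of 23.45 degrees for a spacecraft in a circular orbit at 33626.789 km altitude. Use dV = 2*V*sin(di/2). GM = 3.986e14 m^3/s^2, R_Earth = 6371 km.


r = 39997.7890 km = 3.9997789e+07 m
V = sqrt(mu/r) = 3156.8261 m/s
di = 23.45 deg = 0.4092797 rad
dV = 2*V*sin(di/2) = 2*3156.8261*sin(0.2046399)
dV = 1283.0259 m/s = 1.2830 km/s

1.2830 km/s


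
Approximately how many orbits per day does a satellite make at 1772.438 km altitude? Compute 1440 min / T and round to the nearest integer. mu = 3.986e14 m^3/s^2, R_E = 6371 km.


r = 8.143438e+06 m
T = 2*pi*sqrt(r^3/mu) = 7313.4604 s = 121.8910 min
revs/day = 1440 / 121.8910 = 11.8138
Rounded: 12 revolutions per day

12 revolutions per day


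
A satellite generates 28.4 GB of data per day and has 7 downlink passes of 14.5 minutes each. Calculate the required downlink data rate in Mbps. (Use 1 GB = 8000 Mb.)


total contact time = 7 * 14.5 * 60 = 6090.0000 s
data = 28.4 GB = 227200.0000 Mb
rate = 227200.0000 / 6090.0000 = 37.3071 Mbps

37.3071 Mbps


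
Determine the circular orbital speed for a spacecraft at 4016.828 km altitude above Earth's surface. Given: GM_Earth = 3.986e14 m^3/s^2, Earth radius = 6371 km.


r = R_E + alt = 6371.0 + 4016.828 = 10387.8280 km = 1.0387828e+07 m
v = sqrt(mu/r) = sqrt(3.986e14 / 1.0387828e+07) = 6194.5002 m/s = 6.1945 km/s

6.1945 km/s


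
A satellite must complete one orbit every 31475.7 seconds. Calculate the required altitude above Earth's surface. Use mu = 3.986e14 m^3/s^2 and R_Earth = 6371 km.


T = 31475.7 s
r = (mu*T^2/(4*pi^2))^(1/3) = (3.986e14 * 31475.7^2 / (4*pi^2))^(1/3)
r = 2.1546469e+07 m = 21546.4694 km
alt = r - R_E = 21546.4694 - 6371 = 15175.4694 km

15175.4694 km


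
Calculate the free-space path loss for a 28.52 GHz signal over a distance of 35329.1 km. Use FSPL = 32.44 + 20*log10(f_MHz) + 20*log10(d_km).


f = 28.52 GHz = 28520.0000 MHz
d = 35329.1 km
FSPL = 32.44 + 20*log10(28520.0000) + 20*log10(35329.1)
FSPL = 32.44 + 89.1030 + 90.9627
FSPL = 212.5056 dB

212.5056 dB


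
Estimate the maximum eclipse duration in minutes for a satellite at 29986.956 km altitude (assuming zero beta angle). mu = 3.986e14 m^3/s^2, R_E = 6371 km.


r = 36357.9560 km
T = 1149.8976 min
Eclipse fraction = arcsin(R_E/r)/pi = arcsin(6371.0000/36357.9560)/pi
= arcsin(0.1752299)/pi = 0.05606686
Eclipse duration = 0.05606686 * 1149.8976 = 64.4712 min

64.4712 minutes


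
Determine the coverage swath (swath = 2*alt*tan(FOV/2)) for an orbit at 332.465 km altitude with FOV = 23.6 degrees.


FOV = 23.6 deg = 0.4118977 rad
swath = 2 * alt * tan(FOV/2) = 2 * 332.465 * tan(0.2059489)
swath = 2 * 332.465 * 0.2089109
swath = 138.9111 km

138.9111 km


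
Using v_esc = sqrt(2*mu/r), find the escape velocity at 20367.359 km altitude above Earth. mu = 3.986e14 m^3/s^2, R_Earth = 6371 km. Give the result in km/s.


r = 6371.0 + 20367.359 = 26738.3590 km = 2.6738359e+07 m
v_esc = sqrt(2*mu/r) = sqrt(2*3.986e14 / 2.6738359e+07)
v_esc = 5460.2971 m/s = 5.4603 km/s

5.4603 km/s


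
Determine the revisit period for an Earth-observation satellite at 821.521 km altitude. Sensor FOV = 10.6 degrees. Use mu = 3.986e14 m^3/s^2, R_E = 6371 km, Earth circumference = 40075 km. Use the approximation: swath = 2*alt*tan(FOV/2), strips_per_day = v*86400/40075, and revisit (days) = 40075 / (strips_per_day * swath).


swath = 2*821.521*tan(0.09250245) = 152.4204 km
v = sqrt(mu/r) = 7444.3722 m/s = 7.4444 km/s
strips/day = v*86400/40075 = 7.4444*86400/40075 = 16.0498
coverage/day = strips * swath = 16.0498 * 152.4204 = 2446.3094 km
revisit = 40075 / 2446.3094 = 16.3818 days

16.3818 days


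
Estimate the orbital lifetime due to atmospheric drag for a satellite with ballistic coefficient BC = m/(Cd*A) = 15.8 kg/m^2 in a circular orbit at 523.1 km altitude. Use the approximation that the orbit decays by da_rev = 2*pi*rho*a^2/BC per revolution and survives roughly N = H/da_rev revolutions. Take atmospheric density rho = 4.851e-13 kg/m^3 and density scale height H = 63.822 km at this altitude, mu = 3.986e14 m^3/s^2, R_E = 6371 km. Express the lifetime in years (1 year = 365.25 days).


a = R_E + alt = 6894.1000 km = 6.8941e+06 m
da_rev = 2*pi*rho*a^2/BC = 2*pi*4.851e-13*(6.8941e+06)^2/15.8 = 9.168731 m per revolution
N = H/da_rev = 63822.0000 m / 9.168731 m = 6960.8327 revolutions
P = 2*pi*sqrt(a^3/mu) = 5696.7556 s
lifetime = N*P = 6960.8327 * 5696.7556 = 3.9654163e+07 s = 458.9602 days
years = 458.9602 / 365.25 = 1.2566 years

1.2566 years


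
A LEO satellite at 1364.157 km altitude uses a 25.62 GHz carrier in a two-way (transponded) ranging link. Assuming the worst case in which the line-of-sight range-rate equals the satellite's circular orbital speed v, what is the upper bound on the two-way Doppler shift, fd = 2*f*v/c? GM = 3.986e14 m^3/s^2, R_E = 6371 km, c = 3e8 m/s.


r = 7.735157e+06 m
v = sqrt(mu/r) = 7178.5062 m/s (worst-case radial velocity)
f = 25.62 GHz = 2.562e+10 Hz
fd = 2*f*v/c = 2*2.562e+10*7178.5062/3.0e+08
fd = 1.2260889e+06 Hz

1.2261e+06 Hz


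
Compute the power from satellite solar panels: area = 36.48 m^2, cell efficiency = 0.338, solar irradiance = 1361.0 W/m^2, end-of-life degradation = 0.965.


P = area * eta * S * degradation
P = 36.48 * 0.338 * 1361.0 * 0.965
P = 16194.1057 W

16194.1057 W


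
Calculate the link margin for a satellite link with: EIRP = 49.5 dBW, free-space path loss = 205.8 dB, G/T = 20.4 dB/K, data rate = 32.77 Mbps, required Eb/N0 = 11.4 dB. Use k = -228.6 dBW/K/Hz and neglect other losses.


C/N0 = EIRP - FSPL + G/T - k = 49.5 - 205.8 + 20.4 - (-228.6)
C/N0 = 92.7000 dB-Hz
R_b = 32.77 Mbps = 3.277e+07 bps -> 10*log10(R_b) = 75.1548 dB-Hz
Eb/N0 = C/N0 - 10*log10(R_b) = 92.7000 - 75.1548 = 17.5452 dB
Margin = Eb/N0 - Eb/N0_req = 17.5452 - 11.4 = 6.1452 dB (link closes)

6.1452 dB


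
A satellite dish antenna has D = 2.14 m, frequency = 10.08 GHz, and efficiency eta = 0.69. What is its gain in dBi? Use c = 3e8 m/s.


lambda = c/f = 3e8 / 1.008e+10 = 0.0297619 m
G = eta*(pi*D/lambda)^2 = 0.69*(pi*2.14/0.0297619)^2
G = 35209.1011 (linear)
G = 10*log10(35209.1011) = 45.4665 dBi

45.4665 dBi


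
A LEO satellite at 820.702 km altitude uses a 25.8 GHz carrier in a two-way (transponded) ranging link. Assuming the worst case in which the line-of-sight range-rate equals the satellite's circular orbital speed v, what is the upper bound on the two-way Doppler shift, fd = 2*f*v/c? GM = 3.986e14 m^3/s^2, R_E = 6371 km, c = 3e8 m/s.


r = 7.191702e+06 m
v = sqrt(mu/r) = 7444.7961 m/s (worst-case radial velocity)
f = 25.8 GHz = 2.58e+10 Hz
fd = 2*f*v/c = 2*2.58e+10*7444.7961/3.0e+08
fd = 1.2805049e+06 Hz

1.2805e+06 Hz


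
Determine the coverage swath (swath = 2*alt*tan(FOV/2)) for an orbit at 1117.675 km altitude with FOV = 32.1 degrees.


FOV = 32.1 deg = 0.5602507 rad
swath = 2 * alt * tan(FOV/2) = 2 * 1117.675 * tan(0.2801253)
swath = 2 * 1117.675 * 0.28769
swath = 643.0879 km

643.0879 km


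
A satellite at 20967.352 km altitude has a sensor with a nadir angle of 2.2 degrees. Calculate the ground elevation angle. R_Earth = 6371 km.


r = R_E + alt = 27338.3520 km
Law of sines in the satellite / Earth-center / ground-point triangle:
  sin(nadir)/R_E = sin(90 + el)/r  =>  cos(el) = (r/R_E)*sin(nadir)
cos(el) = (27338.3520 / 6371.0000) * sin(2.2 deg) = 0.1647244
el = arccos(0.1647244) = 80.5188 deg
(Earth-central angle = 90 - nadir - el = 7.2812 deg)

80.5188 degrees


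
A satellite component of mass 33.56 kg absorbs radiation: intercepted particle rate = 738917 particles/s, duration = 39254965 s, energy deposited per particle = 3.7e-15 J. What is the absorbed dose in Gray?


Total energy deposited = rate * time * E_per
  = 738917 * 39254965 * 3.7e-15 = 0.1073228 J
Dose = E_total / mass = 0.1073228 / 33.56
Dose = 0.003197938 Gy

0.0032 Gy


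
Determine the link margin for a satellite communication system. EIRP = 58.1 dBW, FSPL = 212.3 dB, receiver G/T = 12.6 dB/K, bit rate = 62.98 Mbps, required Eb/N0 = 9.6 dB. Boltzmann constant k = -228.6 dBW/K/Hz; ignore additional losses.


C/N0 = EIRP - FSPL + G/T - k = 58.1 - 212.3 + 12.6 - (-228.6)
C/N0 = 87.0000 dB-Hz
R_b = 62.98 Mbps = 6.298e+07 bps -> 10*log10(R_b) = 77.9920 dB-Hz
Eb/N0 = C/N0 - 10*log10(R_b) = 87.0000 - 77.9920 = 9.0080 dB
Margin = Eb/N0 - Eb/N0_req = 9.0080 - 9.6 = -0.5920266 dB (negative margin: link does not close)

-0.5920 dB


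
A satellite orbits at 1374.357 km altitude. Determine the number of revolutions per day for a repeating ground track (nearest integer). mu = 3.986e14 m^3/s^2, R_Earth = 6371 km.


r = 7.745357e+06 m
T = 2*pi*sqrt(r^3/mu) = 6783.8054 s = 113.0634 min
revs/day = 1440 / 113.0634 = 12.7362
Rounded: 13 revolutions per day

13 revolutions per day


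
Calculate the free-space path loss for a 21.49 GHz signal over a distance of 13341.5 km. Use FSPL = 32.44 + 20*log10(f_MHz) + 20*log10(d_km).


f = 21.49 GHz = 21490.0000 MHz
d = 13341.5 km
FSPL = 32.44 + 20*log10(21490.0000) + 20*log10(13341.5)
FSPL = 32.44 + 86.6447 + 82.5041
FSPL = 201.5888 dB

201.5888 dB


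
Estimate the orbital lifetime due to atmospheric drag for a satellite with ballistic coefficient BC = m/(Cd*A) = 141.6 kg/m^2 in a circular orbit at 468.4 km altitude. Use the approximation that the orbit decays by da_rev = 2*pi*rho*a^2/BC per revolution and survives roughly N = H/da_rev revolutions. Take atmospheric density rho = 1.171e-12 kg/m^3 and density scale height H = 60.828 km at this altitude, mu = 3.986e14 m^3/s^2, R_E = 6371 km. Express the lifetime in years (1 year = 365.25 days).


a = R_E + alt = 6839.4000 km = 6.8394e+06 m
da_rev = 2*pi*rho*a^2/BC = 2*pi*1.171e-12*(6.8394e+06)^2/141.6 = 2.430578 m per revolution
N = H/da_rev = 60828.0000 m / 2.430578 m = 25026.1486 revolutions
P = 2*pi*sqrt(a^3/mu) = 5629.0905 s
lifetime = N*P = 25026.1486 * 5629.0905 = 1.4087445e+08 s = 1630.4914 days
years = 1630.4914 / 365.25 = 4.4640 years

4.4640 years


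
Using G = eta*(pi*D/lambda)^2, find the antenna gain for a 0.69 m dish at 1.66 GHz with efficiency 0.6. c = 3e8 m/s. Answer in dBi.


lambda = c/f = 3e8 / 1.66e+09 = 0.1807229 m
G = eta*(pi*D/lambda)^2 = 0.6*(pi*0.69/0.1807229)^2
G = 86.3223 (linear)
G = 10*log10(86.3223) = 19.3612 dBi

19.3612 dBi


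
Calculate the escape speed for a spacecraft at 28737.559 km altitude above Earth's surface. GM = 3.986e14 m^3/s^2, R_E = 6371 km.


r = 6371.0 + 28737.559 = 35108.5590 km = 3.5108559e+07 m
v_esc = sqrt(2*mu/r) = sqrt(2*3.986e14 / 3.5108559e+07)
v_esc = 4765.1562 m/s = 4.7652 km/s

4.7652 km/s


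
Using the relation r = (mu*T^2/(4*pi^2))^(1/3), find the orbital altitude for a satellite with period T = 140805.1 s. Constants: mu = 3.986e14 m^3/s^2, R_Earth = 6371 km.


T = 140805.1 s
r = (mu*T^2/(4*pi^2))^(1/3) = (3.986e14 * 140805.1^2 / (4*pi^2))^(1/3)
r = 5.8497608e+07 m = 58497.6082 km
alt = r - R_E = 58497.6082 - 6371 = 52126.6082 km

52126.6082 km


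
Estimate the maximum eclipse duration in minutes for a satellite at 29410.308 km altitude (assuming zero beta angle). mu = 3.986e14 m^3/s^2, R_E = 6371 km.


r = 35781.3080 km
T = 1122.6498 min
Eclipse fraction = arcsin(R_E/r)/pi = arcsin(6371.0000/35781.3080)/pi
= arcsin(0.1780539)/pi = 0.05698013
Eclipse duration = 0.05698013 * 1122.6498 = 63.9687 min

63.9687 minutes


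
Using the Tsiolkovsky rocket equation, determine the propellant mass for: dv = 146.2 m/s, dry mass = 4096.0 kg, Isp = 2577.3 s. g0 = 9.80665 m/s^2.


ve = Isp * g0 = 2577.3 * 9.80665 = 25274.679045 m/s
mass ratio = exp(dv/ve) = exp(146.2/25274.679045) = 1.00580121
m_prop = m_dry * (mr - 1) = 4096.0 * (1.00580121 - 1)
m_prop = 23.7617 kg

23.7617 kg


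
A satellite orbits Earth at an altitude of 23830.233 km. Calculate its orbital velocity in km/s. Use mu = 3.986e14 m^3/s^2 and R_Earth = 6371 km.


r = R_E + alt = 6371.0 + 23830.233 = 30201.2330 km = 3.0201233e+07 m
v = sqrt(mu/r) = sqrt(3.986e14 / 3.0201233e+07) = 3632.9240 m/s = 3.6329 km/s

3.6329 km/s


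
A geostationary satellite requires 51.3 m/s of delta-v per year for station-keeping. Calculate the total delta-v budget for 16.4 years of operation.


dV = rate * years = 51.3 * 16.4
dV = 841.3200 m/s

841.3200 m/s


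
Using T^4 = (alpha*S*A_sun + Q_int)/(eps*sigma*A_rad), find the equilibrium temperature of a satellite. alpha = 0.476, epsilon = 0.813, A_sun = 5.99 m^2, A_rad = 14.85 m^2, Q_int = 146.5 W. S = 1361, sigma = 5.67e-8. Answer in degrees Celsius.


Numerator = alpha*S*A_sun + Q_int = 0.476*1361*5.99 + 146.5 = 4027.0376 W
Denominator = eps*sigma*A_rad = 0.813*5.67e-8*14.85 = 6.8454193e-07 W/K^4
T^4 = 5.882821e+09 K^4
T = 276.9468 K = 3.7968 C

3.7968 degrees Celsius


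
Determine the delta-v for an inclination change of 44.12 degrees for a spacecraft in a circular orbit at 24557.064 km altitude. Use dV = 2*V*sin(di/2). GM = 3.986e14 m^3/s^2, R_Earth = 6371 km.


r = 30928.0640 km = 3.0928064e+07 m
V = sqrt(mu/r) = 3589.9821 m/s
di = 44.12 deg = 0.7700393 rad
dV = 2*V*sin(di/2) = 2*3589.9821*sin(0.3850196)
dV = 2696.6318 m/s = 2.6966 km/s

2.6966 km/s


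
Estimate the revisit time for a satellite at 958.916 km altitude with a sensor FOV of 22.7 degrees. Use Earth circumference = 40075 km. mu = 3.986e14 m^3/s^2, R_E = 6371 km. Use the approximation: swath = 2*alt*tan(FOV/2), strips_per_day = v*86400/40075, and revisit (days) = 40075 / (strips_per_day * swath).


swath = 2*958.916*tan(0.1980949) = 384.9614 km
v = sqrt(mu/r) = 7374.2719 m/s = 7.3743 km/s
strips/day = v*86400/40075 = 7.3743*86400/40075 = 15.8986
coverage/day = strips * swath = 15.8986 * 384.9614 = 6120.3541 km
revisit = 40075 / 6120.3541 = 6.5478 days

6.5478 days


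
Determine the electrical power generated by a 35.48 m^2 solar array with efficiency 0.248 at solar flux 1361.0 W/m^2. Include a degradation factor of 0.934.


P = area * eta * S * degradation
P = 35.48 * 0.248 * 1361.0 * 0.934
P = 11185.1109 W

11185.1109 W


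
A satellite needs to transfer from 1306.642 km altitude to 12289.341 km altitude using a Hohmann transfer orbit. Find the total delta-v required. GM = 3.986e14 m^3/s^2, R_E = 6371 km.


r1 = 7677.6420 km = 7.677642e+06 m
r2 = 18660.3410 km = 1.8660341e+07 m
dv1 = sqrt(mu/r1)*(sqrt(2*r2/(r1+r2)) - 1) = 1371.7121 m/s
dv2 = sqrt(mu/r2)*(1 - sqrt(2*r1/(r1+r2))) = 1092.8173 m/s
total dv = |dv1| + |dv2| = 1371.7121 + 1092.8173 = 2464.5294 m/s = 2.4645 km/s

2.4645 km/s


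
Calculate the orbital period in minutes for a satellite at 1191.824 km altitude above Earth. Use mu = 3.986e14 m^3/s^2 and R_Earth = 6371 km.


r = 7562.8240 km = 7.562824e+06 m
T = 2*pi*sqrt(r^3/mu) = 2*pi*sqrt(4.325656e+20 / 3.986e14)
T = 6545.4154 s = 109.0903 min

109.0903 minutes


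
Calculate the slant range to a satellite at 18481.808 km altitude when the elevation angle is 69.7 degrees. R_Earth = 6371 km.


h = 18481.808 km, el = 69.7 deg
d = -R_E*sin(el) + sqrt((R_E*sin(el))^2 + 2*R_E*h + h^2)
d = -6371.0000*sin(1.2165) + sqrt((6371.0000*0.9378889)^2 + 2*6371.0000*18481.808 + 18481.808^2)
d = 18779.0329 km

18779.0329 km


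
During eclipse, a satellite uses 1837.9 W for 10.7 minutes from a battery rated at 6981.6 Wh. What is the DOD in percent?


E_used = P * t / 60 = 1837.9 * 10.7 / 60 = 327.7588 Wh
DOD = E_used / E_total * 100 = 327.7588 / 6981.6 * 100
DOD = 4.6946 %

4.6946 %


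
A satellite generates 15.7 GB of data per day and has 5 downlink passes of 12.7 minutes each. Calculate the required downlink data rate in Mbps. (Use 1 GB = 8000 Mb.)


total contact time = 5 * 12.7 * 60 = 3810.0000 s
data = 15.7 GB = 125600.0000 Mb
rate = 125600.0000 / 3810.0000 = 32.9659 Mbps

32.9659 Mbps


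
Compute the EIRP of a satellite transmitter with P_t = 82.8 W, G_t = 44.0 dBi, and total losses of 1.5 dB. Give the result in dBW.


Pt = 82.8 W = 19.1803 dBW
EIRP = Pt_dBW + Gt - losses = 19.1803 + 44.0 - 1.5 = 61.6803 dBW

61.6803 dBW


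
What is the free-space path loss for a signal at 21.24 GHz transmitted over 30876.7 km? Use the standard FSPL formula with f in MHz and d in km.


f = 21.24 GHz = 21240.0000 MHz
d = 30876.7 km
FSPL = 32.44 + 20*log10(21240.0000) + 20*log10(30876.7)
FSPL = 32.44 + 86.5431 + 89.7926
FSPL = 208.7757 dB

208.7757 dB


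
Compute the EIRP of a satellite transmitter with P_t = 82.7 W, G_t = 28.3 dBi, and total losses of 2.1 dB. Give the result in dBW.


Pt = 82.7 W = 19.1751 dBW
EIRP = Pt_dBW + Gt - losses = 19.1751 + 28.3 - 2.1 = 45.3751 dBW

45.3751 dBW


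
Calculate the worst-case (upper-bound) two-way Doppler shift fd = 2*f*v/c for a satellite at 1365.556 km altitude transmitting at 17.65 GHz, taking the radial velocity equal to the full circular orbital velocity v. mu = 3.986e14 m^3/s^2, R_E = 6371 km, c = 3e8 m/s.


r = 7.736556e+06 m
v = sqrt(mu/r) = 7177.8571 m/s (worst-case radial velocity)
f = 17.65 GHz = 1.765e+10 Hz
fd = 2*f*v/c = 2*1.765e+10*7177.8571/3.0e+08
fd = 844594.5236 Hz

844594.5236 Hz


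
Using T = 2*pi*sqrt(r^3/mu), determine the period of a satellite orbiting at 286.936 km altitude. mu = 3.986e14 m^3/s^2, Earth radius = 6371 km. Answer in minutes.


r = 6657.9360 km = 6.657936e+06 m
T = 2*pi*sqrt(r^3/mu) = 2*pi*sqrt(2.9513373e+20 / 3.986e14)
T = 5406.5552 s = 90.1093 min

90.1093 minutes


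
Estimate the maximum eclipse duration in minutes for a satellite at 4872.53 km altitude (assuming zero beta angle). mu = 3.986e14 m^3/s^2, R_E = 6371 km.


r = 11243.5300 km
T = 197.7489 min
Eclipse fraction = arcsin(R_E/r)/pi = arcsin(6371.0000/11243.5300)/pi
= arcsin(0.566637)/pi = 0.1917558
Eclipse duration = 0.1917558 * 197.7489 = 37.9195 min

37.9195 minutes


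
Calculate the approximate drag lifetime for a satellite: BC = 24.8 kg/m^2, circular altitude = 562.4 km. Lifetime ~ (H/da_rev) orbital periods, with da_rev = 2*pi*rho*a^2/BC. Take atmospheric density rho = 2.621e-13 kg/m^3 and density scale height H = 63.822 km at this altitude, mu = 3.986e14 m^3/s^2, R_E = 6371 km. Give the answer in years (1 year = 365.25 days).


a = R_E + alt = 6933.4000 km = 6.9334e+06 m
da_rev = 2*pi*rho*a^2/BC = 2*pi*2.621e-13*(6.9334e+06)^2/24.8 = 3.192183 m per revolution
N = H/da_rev = 63822.0000 m / 3.192183 m = 19993.2174 revolutions
P = 2*pi*sqrt(a^3/mu) = 5745.5367 s
lifetime = N*P = 19993.2174 * 5745.5367 = 1.1487177e+08 s = 1329.5343 days
years = 1329.5343 / 365.25 = 3.6401 years

3.6401 years


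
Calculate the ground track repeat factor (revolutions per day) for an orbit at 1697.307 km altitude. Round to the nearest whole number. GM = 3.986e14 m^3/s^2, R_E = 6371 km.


r = 8.068307e+06 m
T = 2*pi*sqrt(r^3/mu) = 7212.4837 s = 120.2081 min
revs/day = 1440 / 120.2081 = 11.9792
Rounded: 12 revolutions per day

12 revolutions per day


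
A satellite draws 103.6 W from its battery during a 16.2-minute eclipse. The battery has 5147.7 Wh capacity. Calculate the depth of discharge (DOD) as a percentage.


E_used = P * t / 60 = 103.6 * 16.2 / 60 = 27.9720 Wh
DOD = E_used / E_total * 100 = 27.9720 / 5147.7 * 100
DOD = 0.5433883 %

0.5434 %


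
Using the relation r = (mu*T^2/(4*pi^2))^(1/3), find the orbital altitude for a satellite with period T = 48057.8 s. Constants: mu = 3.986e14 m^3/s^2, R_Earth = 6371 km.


T = 48057.8 s
r = (mu*T^2/(4*pi^2))^(1/3) = (3.986e14 * 48057.8^2 / (4*pi^2))^(1/3)
r = 2.8569443e+07 m = 28569.4432 km
alt = r - R_E = 28569.4432 - 6371 = 22198.4432 km

22198.4432 km


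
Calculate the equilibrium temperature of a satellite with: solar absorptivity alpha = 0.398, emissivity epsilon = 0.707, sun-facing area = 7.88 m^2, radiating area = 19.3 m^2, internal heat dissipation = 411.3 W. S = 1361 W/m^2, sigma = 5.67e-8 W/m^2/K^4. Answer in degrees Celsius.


Numerator = alpha*S*A_sun + Q_int = 0.398*1361*7.88 + 411.3 = 4679.7226 W
Denominator = eps*sigma*A_rad = 0.707*5.67e-8*19.3 = 7.7367717e-07 W/K^4
T^4 = 6.0486761e+09 K^4
T = 278.8785 K = 5.7285 C

5.7285 degrees Celsius


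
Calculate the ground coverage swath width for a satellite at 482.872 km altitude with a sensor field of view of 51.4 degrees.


FOV = 51.4 deg = 0.8970992 rad
swath = 2 * alt * tan(FOV/2) = 2 * 482.872 * tan(0.4485496)
swath = 2 * 482.872 * 0.4812675
swath = 464.7812 km

464.7812 km


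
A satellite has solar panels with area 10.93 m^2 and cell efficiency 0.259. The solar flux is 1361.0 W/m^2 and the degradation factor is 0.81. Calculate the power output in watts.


P = area * eta * S * degradation
P = 10.93 * 0.259 * 1361.0 * 0.81
P = 3120.7794 W

3120.7794 W


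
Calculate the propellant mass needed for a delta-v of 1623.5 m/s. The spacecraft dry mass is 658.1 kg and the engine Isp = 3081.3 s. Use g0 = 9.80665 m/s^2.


ve = Isp * g0 = 3081.3 * 9.80665 = 30217.230645 m/s
mass ratio = exp(dv/ve) = exp(1623.5/30217.230645) = 1.05519715
m_prop = m_dry * (mr - 1) = 658.1 * (1.05519715 - 1)
m_prop = 36.3252 kg

36.3252 kg


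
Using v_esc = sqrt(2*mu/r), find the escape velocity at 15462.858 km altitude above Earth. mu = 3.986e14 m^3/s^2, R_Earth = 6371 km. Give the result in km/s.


r = 6371.0 + 15462.858 = 21833.8580 km = 2.1833858e+07 m
v_esc = sqrt(2*mu/r) = sqrt(2*3.986e14 / 2.1833858e+07)
v_esc = 6042.5243 m/s = 6.0425 km/s

6.0425 km/s


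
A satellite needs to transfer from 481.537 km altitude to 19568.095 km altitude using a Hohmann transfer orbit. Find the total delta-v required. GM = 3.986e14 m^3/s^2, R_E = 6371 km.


r1 = 6852.5370 km = 6.852537e+06 m
r2 = 25939.0950 km = 2.5939095e+07 m
dv1 = sqrt(mu/r1)*(sqrt(2*r2/(r1+r2)) - 1) = 1966.1763 m/s
dv2 = sqrt(mu/r2)*(1 - sqrt(2*r1/(r1+r2))) = 1385.7911 m/s
total dv = |dv1| + |dv2| = 1966.1763 + 1385.7911 = 3351.9674 m/s = 3.3520 km/s

3.3520 km/s


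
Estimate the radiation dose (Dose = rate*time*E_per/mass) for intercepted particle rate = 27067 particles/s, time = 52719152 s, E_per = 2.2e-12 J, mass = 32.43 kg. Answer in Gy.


Total energy deposited = rate * time * E_per
  = 27067 * 52719152 * 2.2e-12 = 3.1393 J
Dose = E_total / mass = 3.1393 / 32.43
Dose = 0.09680199 Gy

0.0968 Gy


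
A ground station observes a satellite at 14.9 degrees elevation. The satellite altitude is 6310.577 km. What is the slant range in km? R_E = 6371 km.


h = 6310.577 km, el = 14.9 deg
d = -R_E*sin(el) + sqrt((R_E*sin(el))^2 + 2*R_E*h + h^2)
d = -6371.0000*sin(0.2600541) + sqrt((6371.0000*0.2571328)^2 + 2*6371.0000*6310.577 + 6310.577^2)
d = 9448.5752 km

9448.5752 km


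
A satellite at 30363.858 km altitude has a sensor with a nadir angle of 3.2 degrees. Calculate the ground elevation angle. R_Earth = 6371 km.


r = R_E + alt = 36734.8580 km
Law of sines in the satellite / Earth-center / ground-point triangle:
  sin(nadir)/R_E = sin(90 + el)/r  =>  cos(el) = (r/R_E)*sin(nadir)
cos(el) = (36734.8580 / 6371.0000) * sin(3.2 deg) = 0.3218639
el = arccos(0.3218639) = 71.2243 deg
(Earth-central angle = 90 - nadir - el = 15.5757 deg)

71.2243 degrees


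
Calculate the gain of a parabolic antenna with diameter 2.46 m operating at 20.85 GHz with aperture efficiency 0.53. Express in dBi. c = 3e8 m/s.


lambda = c/f = 3e8 / 2.085e+10 = 0.01438849 m
G = eta*(pi*D/lambda)^2 = 0.53*(pi*2.46/0.01438849)^2
G = 152902.8000 (linear)
G = 10*log10(152902.8000) = 51.8442 dBi

51.8442 dBi


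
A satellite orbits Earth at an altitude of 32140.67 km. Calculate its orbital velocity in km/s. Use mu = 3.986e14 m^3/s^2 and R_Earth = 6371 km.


r = R_E + alt = 6371.0 + 32140.67 = 38511.6700 km = 3.851167e+07 m
v = sqrt(mu/r) = sqrt(3.986e14 / 3.851167e+07) = 3217.1586 m/s = 3.2172 km/s

3.2172 km/s


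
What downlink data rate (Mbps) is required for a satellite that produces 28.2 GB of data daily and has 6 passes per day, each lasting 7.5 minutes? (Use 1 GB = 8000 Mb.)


total contact time = 6 * 7.5 * 60 = 2700.0000 s
data = 28.2 GB = 225600.0000 Mb
rate = 225600.0000 / 2700.0000 = 83.5556 Mbps

83.5556 Mbps


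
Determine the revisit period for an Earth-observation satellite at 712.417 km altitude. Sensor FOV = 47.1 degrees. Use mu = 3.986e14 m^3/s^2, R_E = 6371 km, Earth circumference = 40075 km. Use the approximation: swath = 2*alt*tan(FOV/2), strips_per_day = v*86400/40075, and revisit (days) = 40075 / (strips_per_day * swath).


swath = 2*712.417*tan(0.411025) = 621.0145 km
v = sqrt(mu/r) = 7501.4850 m/s = 7.5015 km/s
strips/day = v*86400/40075 = 7.5015*86400/40075 = 16.1729
coverage/day = strips * swath = 16.1729 * 621.0145 = 10043.5950 km
revisit = 40075 / 10043.5950 = 3.9901 days

3.9901 days


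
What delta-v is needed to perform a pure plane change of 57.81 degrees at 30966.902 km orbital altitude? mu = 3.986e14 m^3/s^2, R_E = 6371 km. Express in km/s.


r = 37337.9020 km = 3.7337902e+07 m
V = sqrt(mu/r) = 3267.3352 m/s
di = 57.81 deg = 1.0090 rad
dV = 2*V*sin(di/2) = 2*3267.3352*sin(0.5044874)
dV = 3158.5903 m/s = 3.1586 km/s

3.1586 km/s


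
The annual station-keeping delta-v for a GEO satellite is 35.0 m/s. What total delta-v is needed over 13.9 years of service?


dV = rate * years = 35.0 * 13.9
dV = 486.5000 m/s

486.5000 m/s


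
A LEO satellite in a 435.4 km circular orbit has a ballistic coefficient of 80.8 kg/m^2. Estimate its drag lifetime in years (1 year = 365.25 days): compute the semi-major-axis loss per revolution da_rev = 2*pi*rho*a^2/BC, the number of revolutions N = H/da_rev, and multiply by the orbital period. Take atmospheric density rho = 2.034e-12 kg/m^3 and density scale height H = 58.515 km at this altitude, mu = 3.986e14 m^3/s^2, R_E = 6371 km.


a = R_E + alt = 6806.4000 km = 6.8064e+06 m
da_rev = 2*pi*rho*a^2/BC = 2*pi*2.034e-12*(6.8064e+06)^2/80.8 = 7.327476 m per revolution
N = H/da_rev = 58515.0000 m / 7.327476 m = 7985.6968 revolutions
P = 2*pi*sqrt(a^3/mu) = 5588.3992 s
lifetime = N*P = 7985.6968 * 5588.3992 = 4.4627262e+07 s = 516.5192 days
years = 516.5192 / 365.25 = 1.4142 years

1.4142 years


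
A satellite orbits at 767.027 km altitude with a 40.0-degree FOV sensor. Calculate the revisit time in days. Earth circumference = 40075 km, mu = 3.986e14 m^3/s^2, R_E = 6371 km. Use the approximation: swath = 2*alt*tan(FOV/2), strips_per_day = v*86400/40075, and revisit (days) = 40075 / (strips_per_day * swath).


swath = 2*767.027*tan(0.3490659) = 558.3500 km
v = sqrt(mu/r) = 7472.7345 m/s = 7.4727 km/s
strips/day = v*86400/40075 = 7.4727*86400/40075 = 16.1109
coverage/day = strips * swath = 16.1109 * 558.3500 = 8995.5202 km
revisit = 40075 / 8995.5202 = 4.4550 days

4.4550 days


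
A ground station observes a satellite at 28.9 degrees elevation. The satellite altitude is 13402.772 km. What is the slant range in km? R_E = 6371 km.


h = 13402.772 km, el = 28.9 deg
d = -R_E*sin(el) + sqrt((R_E*sin(el))^2 + 2*R_E*h + h^2)
d = -6371.0000*sin(0.5044002) + sqrt((6371.0000*0.4832824)^2 + 2*6371.0000*13402.772 + 13402.772^2)
d = 15891.8437 km

15891.8437 km


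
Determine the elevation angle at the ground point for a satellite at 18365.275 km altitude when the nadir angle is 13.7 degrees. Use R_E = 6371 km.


r = R_E + alt = 24736.2750 km
Law of sines in the satellite / Earth-center / ground-point triangle:
  sin(nadir)/R_E = sin(90 + el)/r  =>  cos(el) = (r/R_E)*sin(nadir)
cos(el) = (24736.2750 / 6371.0000) * sin(13.7 deg) = 0.9195564
el = arccos(0.9195564) = 23.1387 deg
(Earth-central angle = 90 - nadir - el = 53.1613 deg)

23.1387 degrees


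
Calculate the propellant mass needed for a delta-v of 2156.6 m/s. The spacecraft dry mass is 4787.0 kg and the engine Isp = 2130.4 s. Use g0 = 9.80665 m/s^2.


ve = Isp * g0 = 2130.4 * 9.80665 = 20892.087160 m/s
mass ratio = exp(dv/ve) = exp(2156.6/20892.087160) = 1.10874161
m_prop = m_dry * (mr - 1) = 4787.0 * (1.10874161 - 1)
m_prop = 520.5461 kg

520.5461 kg


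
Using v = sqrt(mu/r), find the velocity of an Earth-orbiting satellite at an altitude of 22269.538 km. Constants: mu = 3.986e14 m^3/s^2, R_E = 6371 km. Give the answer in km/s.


r = R_E + alt = 6371.0 + 22269.538 = 28640.5380 km = 2.8640538e+07 m
v = sqrt(mu/r) = sqrt(3.986e14 / 2.8640538e+07) = 3730.5946 m/s = 3.7306 km/s

3.7306 km/s


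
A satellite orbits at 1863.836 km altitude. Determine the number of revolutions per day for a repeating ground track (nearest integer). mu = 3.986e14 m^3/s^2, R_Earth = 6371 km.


r = 8.234836e+06 m
T = 2*pi*sqrt(r^3/mu) = 7436.9293 s = 123.9488 min
revs/day = 1440 / 123.9488 = 11.6177
Rounded: 12 revolutions per day

12 revolutions per day


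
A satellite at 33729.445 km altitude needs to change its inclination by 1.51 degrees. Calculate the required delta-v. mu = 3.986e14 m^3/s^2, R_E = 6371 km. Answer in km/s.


r = 40100.4450 km = 4.0100445e+07 m
V = sqrt(mu/r) = 3152.7828 m/s
di = 1.51 deg = 0.02635447 rad
dV = 2*V*sin(di/2) = 2*3152.7828*sin(0.01317724)
dV = 83.0875 m/s = 0.08308752 km/s

0.0831 km/s


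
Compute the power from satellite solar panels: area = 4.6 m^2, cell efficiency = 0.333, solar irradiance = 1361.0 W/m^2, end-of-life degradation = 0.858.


P = area * eta * S * degradation
P = 4.6 * 0.333 * 1361.0 * 0.858
P = 1788.7411 W

1788.7411 W


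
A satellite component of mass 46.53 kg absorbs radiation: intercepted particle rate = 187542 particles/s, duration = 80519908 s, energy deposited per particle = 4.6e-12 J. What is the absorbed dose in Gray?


Total energy deposited = rate * time * E_per
  = 187542 * 80519908 * 4.6e-12 = 69.4640 J
Dose = E_total / mass = 69.4640 / 46.53
Dose = 1.4929 Gy

1.4929 Gy


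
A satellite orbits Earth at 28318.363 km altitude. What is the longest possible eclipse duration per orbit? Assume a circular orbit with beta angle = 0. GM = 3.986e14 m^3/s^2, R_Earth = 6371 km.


r = 34689.3630 km
T = 1071.6537 min
Eclipse fraction = arcsin(R_E/r)/pi = arcsin(6371.0000/34689.3630)/pi
= arcsin(0.1836586)/pi = 0.05879409
Eclipse duration = 0.05879409 * 1071.6537 = 63.0069 min

63.0069 minutes


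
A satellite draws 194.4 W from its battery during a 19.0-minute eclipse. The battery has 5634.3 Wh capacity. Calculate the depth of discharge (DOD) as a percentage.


E_used = P * t / 60 = 194.4 * 19.0 / 60 = 61.5600 Wh
DOD = E_used / E_total * 100 = 61.5600 / 5634.3 * 100
DOD = 1.0926 %

1.0926 %


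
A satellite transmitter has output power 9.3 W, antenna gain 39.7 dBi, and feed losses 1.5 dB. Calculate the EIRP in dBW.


Pt = 9.3 W = 9.6848 dBW
EIRP = Pt_dBW + Gt - losses = 9.6848 + 39.7 - 1.5 = 47.8848 dBW

47.8848 dBW


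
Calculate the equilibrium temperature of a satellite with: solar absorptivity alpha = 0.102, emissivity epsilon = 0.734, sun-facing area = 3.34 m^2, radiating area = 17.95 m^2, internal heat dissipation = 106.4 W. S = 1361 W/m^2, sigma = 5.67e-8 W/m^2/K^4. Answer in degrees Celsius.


Numerator = alpha*S*A_sun + Q_int = 0.102*1361*3.34 + 106.4 = 570.0655 W
Denominator = eps*sigma*A_rad = 0.734*5.67e-8*17.95 = 7.4703951e-07 W/K^4
T^4 = 7.630995e+08 K^4
T = 166.2055 K = -106.9445 C

-106.9445 degrees Celsius


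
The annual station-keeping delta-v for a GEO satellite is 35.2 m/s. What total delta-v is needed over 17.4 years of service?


dV = rate * years = 35.2 * 17.4
dV = 612.4800 m/s

612.4800 m/s


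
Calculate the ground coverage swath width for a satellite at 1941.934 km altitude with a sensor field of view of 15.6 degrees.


FOV = 15.6 deg = 0.2722714 rad
swath = 2 * alt * tan(FOV/2) = 2 * 1941.934 * tan(0.1361357)
swath = 2 * 1941.934 * 0.136983
swath = 532.0237 km

532.0237 km


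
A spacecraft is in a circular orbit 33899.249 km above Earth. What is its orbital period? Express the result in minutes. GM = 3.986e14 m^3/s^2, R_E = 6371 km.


r = 40270.2490 km = 4.0270249e+07 m
T = 2*pi*sqrt(r^3/mu) = 2*pi*sqrt(6.5305979e+22 / 3.986e14)
T = 80424.3748 s = 1340.4062 min

1340.4062 minutes


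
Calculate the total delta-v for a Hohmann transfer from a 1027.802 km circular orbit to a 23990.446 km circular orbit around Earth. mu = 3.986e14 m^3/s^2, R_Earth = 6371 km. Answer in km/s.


r1 = 7398.8020 km = 7.398802e+06 m
r2 = 30361.4460 km = 3.0361446e+07 m
dv1 = sqrt(mu/r1)*(sqrt(2*r2/(r1+r2)) - 1) = 1967.9309 m/s
dv2 = sqrt(mu/r2)*(1 - sqrt(2*r1/(r1+r2))) = 1355.1033 m/s
total dv = |dv1| + |dv2| = 1967.9309 + 1355.1033 = 3323.0342 m/s = 3.3230 km/s

3.3230 km/s


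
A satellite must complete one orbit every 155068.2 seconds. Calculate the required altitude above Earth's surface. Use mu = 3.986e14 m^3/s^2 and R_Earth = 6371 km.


T = 155068.2 s
r = (mu*T^2/(4*pi^2))^(1/3) = (3.986e14 * 155068.2^2 / (4*pi^2))^(1/3)
r = 6.2384163e+07 m = 62384.1626 km
alt = r - R_E = 62384.1626 - 6371 = 56013.1626 km

56013.1626 km


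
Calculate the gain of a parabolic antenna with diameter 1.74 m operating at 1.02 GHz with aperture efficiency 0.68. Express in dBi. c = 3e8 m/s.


lambda = c/f = 3e8 / 1.02e+09 = 0.2941176 m
G = eta*(pi*D/lambda)^2 = 0.68*(pi*1.74/0.2941176)^2
G = 234.8902 (linear)
G = 10*log10(234.8902) = 23.7086 dBi

23.7086 dBi


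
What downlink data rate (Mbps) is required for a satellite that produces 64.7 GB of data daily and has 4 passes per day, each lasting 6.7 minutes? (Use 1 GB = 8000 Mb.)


total contact time = 4 * 6.7 * 60 = 1608.0000 s
data = 64.7 GB = 517600.0000 Mb
rate = 517600.0000 / 1608.0000 = 321.8905 Mbps

321.8905 Mbps


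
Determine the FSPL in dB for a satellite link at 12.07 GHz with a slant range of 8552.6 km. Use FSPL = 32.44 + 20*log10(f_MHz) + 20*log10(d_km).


f = 12.07 GHz = 12070.0000 MHz
d = 8552.6 km
FSPL = 32.44 + 20*log10(12070.0000) + 20*log10(8552.6)
FSPL = 32.44 + 81.6341 + 78.6420
FSPL = 192.7161 dB

192.7161 dB


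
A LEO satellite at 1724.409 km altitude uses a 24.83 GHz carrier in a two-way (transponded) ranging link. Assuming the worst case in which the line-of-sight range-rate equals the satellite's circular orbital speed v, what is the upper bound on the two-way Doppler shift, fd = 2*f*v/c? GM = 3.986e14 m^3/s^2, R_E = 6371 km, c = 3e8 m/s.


r = 8.095409e+06 m
v = sqrt(mu/r) = 7016.9640 m/s (worst-case radial velocity)
f = 24.83 GHz = 2.483e+10 Hz
fd = 2*f*v/c = 2*2.483e+10*7016.9640/3.0e+08
fd = 1.1615414e+06 Hz

1.1615e+06 Hz


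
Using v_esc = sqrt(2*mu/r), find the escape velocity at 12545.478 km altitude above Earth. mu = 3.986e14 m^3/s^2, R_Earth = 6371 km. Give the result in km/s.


r = 6371.0 + 12545.478 = 18916.4780 km = 1.8916478e+07 m
v_esc = sqrt(2*mu/r) = sqrt(2*3.986e14 / 1.8916478e+07)
v_esc = 6491.7757 m/s = 6.4918 km/s

6.4918 km/s


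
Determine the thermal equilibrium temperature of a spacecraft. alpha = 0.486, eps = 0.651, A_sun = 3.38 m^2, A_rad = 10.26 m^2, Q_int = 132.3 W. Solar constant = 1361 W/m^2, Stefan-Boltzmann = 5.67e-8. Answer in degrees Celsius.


Numerator = alpha*S*A_sun + Q_int = 0.486*1361*3.38 + 132.3 = 2367.9875 W
Denominator = eps*sigma*A_rad = 0.651*5.67e-8*10.26 = 3.7871404e-07 W/K^4
T^4 = 6.2527058e+09 K^4
T = 281.2011 K = 8.0511 C

8.0511 degrees Celsius
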